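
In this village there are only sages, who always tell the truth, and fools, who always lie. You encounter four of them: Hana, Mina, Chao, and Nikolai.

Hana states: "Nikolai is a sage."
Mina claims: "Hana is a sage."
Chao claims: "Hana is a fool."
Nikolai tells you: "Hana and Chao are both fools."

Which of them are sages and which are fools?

Consider Hana. Suppose Hana is a sage.
Then no assignment of the remaining roles makes every statement match its speaker's type — contradiction.
So Hana is a fool.
With that fixed, Mina's statement is false, so Mina is a fool.
With that fixed, Chao's statement is true, so Chao is a sage.
With that fixed, Nikolai's statement is false, so Nikolai is a fool.

Hana: fool, Mina: fool, Chao: sage, Nikolai: fool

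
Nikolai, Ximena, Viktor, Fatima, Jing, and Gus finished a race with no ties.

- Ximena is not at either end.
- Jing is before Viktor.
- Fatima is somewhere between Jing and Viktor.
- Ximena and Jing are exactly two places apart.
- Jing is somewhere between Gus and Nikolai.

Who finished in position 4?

Ximena

With clues 1–5, Fatima, Gus, Jing, Nikolai, and Viktor are ruled out for place 4.
So place 4 is Ximena.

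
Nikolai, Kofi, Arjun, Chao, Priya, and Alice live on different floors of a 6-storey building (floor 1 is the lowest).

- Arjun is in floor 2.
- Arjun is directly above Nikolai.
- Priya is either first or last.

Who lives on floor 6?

With clue 1, Arjun is ruled out for floor 6.
With clues 1–2, Nikolai is ruled out for floor 6.
With clues 1–3, Alice, Chao, and Kofi are ruled out for floor 6.
So floor 6 is Priya.

Priya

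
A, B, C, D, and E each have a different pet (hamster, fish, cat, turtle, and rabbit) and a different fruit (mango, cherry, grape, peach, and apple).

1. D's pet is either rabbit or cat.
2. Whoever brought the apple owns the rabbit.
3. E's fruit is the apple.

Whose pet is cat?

D

With clues 1–3, A, B, C, and E are impossible for the one with pet cat.
That leaves D.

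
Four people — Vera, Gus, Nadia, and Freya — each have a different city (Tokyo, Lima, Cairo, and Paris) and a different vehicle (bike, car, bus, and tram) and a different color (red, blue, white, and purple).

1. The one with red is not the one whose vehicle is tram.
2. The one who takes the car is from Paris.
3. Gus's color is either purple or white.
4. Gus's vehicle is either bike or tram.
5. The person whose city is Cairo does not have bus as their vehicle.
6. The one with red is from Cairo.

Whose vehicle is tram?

With clues 1–6, Freya, Nadia, and Vera are impossible for the one with vehicle tram.
That leaves Gus.

Gus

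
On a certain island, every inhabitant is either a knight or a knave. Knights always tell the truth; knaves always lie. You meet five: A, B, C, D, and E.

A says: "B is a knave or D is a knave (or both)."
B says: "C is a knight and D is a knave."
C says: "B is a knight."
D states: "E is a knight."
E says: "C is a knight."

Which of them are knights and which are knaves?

Consider A. Suppose A is a knave.
Then no assignment of the remaining roles makes every statement match its speaker's type — contradiction.
So A is a knight.
Consider B. Suppose B is a knight.
Then no assignment of the remaining roles makes every statement match its speaker's type — contradiction.
So B is a knave.
With that fixed, C's statement is false, so C is a knave.
With that fixed, E's statement is false, so E is a knave.
With that fixed, D's statement is false, so D is a knave.

A: knight, B: knave, C: knave, D: knave, E: knave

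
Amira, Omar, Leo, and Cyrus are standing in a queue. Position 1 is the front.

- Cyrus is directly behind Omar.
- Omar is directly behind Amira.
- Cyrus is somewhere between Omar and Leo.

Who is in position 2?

With clues 1–2, Cyrus and Leo are ruled out for position 2.
With clues 1–3, Amira is ruled out for position 2.
So position 2 is Omar.

Omar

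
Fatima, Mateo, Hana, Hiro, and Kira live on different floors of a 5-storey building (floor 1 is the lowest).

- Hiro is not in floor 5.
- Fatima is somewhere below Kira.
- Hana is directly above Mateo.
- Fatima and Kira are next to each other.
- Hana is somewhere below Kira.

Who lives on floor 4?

With clues 1–3, Kira is ruled out for floor 4.
With clues 1–4, Hana and Hiro are ruled out for floor 4.
With clues 1–5, Mateo is ruled out for floor 4.
So floor 4 is Fatima.

Fatima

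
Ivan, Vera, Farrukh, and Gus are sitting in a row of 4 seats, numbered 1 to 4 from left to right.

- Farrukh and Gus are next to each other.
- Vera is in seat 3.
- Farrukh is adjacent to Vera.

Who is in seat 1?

Gus

With clues 1–2, Ivan and Vera are ruled out for seat 1.
With clues 1–3, Farrukh is ruled out for seat 1.
So seat 1 is Gus.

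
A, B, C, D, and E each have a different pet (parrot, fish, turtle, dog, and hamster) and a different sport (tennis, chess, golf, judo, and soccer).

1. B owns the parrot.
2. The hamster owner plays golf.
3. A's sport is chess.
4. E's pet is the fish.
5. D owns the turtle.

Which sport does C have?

With clues 1–3, chess is impossible for C's sport.
With clues 1–5, judo, soccer, and tennis are impossible for C's sport.
That leaves golf.

golf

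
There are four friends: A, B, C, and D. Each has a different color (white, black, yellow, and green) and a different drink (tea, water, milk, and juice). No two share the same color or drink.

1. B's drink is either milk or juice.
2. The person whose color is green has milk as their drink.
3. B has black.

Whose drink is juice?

B

With clues 1–3, A, C, and D are impossible for the one with drink juice.
That leaves B.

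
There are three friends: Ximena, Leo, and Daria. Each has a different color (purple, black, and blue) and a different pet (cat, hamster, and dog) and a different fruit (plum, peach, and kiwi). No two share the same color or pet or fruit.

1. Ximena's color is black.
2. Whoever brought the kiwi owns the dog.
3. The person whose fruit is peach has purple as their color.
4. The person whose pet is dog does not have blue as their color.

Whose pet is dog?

With clues 1–4, Daria and Leo are impossible for the one with pet dog.
That leaves Ximena.

Ximena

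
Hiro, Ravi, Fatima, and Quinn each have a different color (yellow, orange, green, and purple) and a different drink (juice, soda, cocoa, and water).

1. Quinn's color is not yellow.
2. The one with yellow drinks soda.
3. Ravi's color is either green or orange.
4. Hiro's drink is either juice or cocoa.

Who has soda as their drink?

With clues 1–2, Quinn is impossible for the one with drink soda.
With clues 1–3, Ravi is impossible for the one with drink soda.
With clues 1–4, Hiro is impossible for the one with drink soda.
That leaves Fatima.

Fatima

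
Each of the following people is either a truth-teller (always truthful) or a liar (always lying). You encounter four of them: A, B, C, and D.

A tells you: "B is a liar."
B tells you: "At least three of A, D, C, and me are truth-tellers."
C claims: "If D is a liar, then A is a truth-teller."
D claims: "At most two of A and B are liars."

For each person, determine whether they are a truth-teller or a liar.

Regardless of anyone's role, D's statement is true, so D is a truth-teller.
With that fixed, C's statement is true, so C is a truth-teller.
Consider A. Suppose A is a truth-teller.
Then no assignment of the remaining roles makes every statement match its speaker's type — contradiction.
So A is a liar.
Consider B. Suppose B is a liar.
Then A's statement comes out true, contradicting A being a liar.
So B is a truth-teller.

A: liar, B: truth-teller, C: truth-teller, D: truth-teller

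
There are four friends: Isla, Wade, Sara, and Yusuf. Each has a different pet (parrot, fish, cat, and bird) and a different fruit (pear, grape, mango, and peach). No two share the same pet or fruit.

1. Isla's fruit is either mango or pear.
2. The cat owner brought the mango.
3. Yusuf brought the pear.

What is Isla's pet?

cat

With clues 1–3, bird, fish, and parrot are impossible for Isla's pet.
That leaves cat.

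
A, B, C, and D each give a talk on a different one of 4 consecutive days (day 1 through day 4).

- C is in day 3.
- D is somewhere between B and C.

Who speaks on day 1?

B

With clue 1, C is ruled out for day 1.
With clues 1–2, A and D are ruled out for day 1.
So day 1 is B.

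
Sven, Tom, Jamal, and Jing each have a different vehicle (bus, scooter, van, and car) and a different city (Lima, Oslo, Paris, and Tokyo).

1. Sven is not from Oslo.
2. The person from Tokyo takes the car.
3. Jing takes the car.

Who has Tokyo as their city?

With clues 1–3, Jamal, Sven, and Tom are impossible for the one with city Tokyo.
That leaves Jing.

Jing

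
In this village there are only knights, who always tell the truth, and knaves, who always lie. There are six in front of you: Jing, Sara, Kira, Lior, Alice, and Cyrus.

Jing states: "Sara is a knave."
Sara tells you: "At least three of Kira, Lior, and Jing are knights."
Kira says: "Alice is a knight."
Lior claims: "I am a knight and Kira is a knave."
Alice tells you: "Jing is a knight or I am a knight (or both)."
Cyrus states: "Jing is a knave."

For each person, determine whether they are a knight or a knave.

Consider Jing. Suppose Jing is a knave.
Then no assignment of the remaining roles makes every statement match its speaker's type — contradiction.
So Jing is a knight.
With that fixed, Alice's statement is true, so Alice is a knight.
With that fixed, Cyrus's statement is false, so Cyrus is a knave.
With that fixed, Kira's statement is true, so Kira is a knight.
With that fixed, Lior's statement is false, so Lior is a knave.
With that fixed, Sara's statement is false, so Sara is a knave.

Jing: knight, Sara: knave, Kira: knight, Lior: knave, Alice: knight, Cyrus: knave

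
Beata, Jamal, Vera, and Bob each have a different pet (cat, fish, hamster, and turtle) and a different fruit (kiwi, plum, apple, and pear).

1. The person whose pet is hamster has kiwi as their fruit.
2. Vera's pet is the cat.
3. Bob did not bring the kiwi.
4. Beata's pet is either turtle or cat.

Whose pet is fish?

Bob

With clues 1–2, Vera is impossible for the one with pet fish.
With clues 1–4, Beata and Jamal are impossible for the one with pet fish.
That leaves Bob.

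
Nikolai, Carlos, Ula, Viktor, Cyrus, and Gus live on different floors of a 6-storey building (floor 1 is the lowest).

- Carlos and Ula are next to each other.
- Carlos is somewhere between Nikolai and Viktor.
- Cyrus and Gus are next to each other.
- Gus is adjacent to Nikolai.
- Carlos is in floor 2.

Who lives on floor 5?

With clues 1–3, Nikolai and Viktor are ruled out for floor 5.
With clues 1–4, Cyrus is ruled out for floor 5.
With clues 1–5, Carlos and Ula are ruled out for floor 5.
So floor 5 is Gus.

Gus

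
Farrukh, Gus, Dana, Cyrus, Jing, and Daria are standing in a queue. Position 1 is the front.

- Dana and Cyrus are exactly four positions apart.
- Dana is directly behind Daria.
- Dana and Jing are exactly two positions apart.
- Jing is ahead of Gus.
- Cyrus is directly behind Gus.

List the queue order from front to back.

Daria, Dana, Farrukh, Jing, Gus, Cyrus

From clue 1: Dana is in {1,2,5,6}.
From clues 1–2: Dana is in {2,5,6}.
From clues 1–3: Jing is in {3,4}.
From clues 1–4: Farrukh is in {2,3}.
From clues 1–5: Daria → position 1, Dana → position 2, Farrukh → position 3, Jing → position 4, Gus → position 5, Cyrus → position 6.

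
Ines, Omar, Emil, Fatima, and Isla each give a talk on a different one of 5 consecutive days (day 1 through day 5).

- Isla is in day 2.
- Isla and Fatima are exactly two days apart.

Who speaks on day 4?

Fatima

With clue 1, Isla is ruled out for day 4.
With clues 1–2, Emil, Ines, and Omar are ruled out for day 4.
So day 4 is Fatima.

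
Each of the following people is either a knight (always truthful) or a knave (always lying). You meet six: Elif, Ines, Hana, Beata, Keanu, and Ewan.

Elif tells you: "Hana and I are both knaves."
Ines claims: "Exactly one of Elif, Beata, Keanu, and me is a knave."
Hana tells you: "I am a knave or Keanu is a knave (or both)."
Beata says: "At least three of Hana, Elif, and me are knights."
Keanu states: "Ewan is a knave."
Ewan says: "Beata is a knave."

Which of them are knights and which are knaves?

Elif: knave, Ines: knave, Hana: knight, Beata: knave, Keanu: knave, Ewan: knight

Consider Elif. Suppose Elif is a knight.
Then Elif's own statement would have to be true, but it can't be — contradiction.
So Elif is a knave.
With that fixed, Beata's statement is false, so Beata is a knave.
With that fixed, Ewan's statement is true, so Ewan is a knight.
With that fixed, Ines's statement is false, so Ines is a knave.
With that fixed, Keanu's statement is false, so Keanu is a knave.
With that fixed, Hana's statement is true, so Hana is a knight.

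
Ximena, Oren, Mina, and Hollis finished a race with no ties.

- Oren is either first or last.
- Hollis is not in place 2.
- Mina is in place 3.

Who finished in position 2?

With clue 1, Oren is ruled out for place 2.
With clues 1–2, Hollis is ruled out for place 2.
With clues 1–3, Mina is ruled out for place 2.
So place 2 is Ximena.

Ximena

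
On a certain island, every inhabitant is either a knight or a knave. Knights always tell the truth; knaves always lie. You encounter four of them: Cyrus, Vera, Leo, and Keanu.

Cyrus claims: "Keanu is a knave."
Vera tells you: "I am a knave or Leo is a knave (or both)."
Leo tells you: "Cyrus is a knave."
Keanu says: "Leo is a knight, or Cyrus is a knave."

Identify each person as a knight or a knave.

Consider Cyrus. Suppose Cyrus is a knave.
Then no assignment of the remaining roles makes every statement match its speaker's type — contradiction.
So Cyrus is a knight.
With that fixed, Leo's statement is false, so Leo is a knave.
With that fixed, Keanu's statement is false, so Keanu is a knave.
With that fixed, Vera's statement is true, so Vera is a knight.

Cyrus: knight, Vera: knight, Leo: knave, Keanu: knave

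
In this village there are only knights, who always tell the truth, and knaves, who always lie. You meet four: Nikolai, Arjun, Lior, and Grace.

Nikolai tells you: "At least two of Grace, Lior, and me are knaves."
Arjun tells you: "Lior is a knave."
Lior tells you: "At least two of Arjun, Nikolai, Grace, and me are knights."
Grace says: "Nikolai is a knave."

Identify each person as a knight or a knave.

Consider Nikolai. Suppose Nikolai is a knight.
Then no assignment of the remaining roles makes every statement match its speaker's type — contradiction.
So Nikolai is a knave.
With that fixed, Grace's statement is true, so Grace is a knight.
Consider Arjun. Suppose Arjun is a knight.
Then no assignment of the remaining roles makes every statement match its speaker's type — contradiction.
So Arjun is a knave.
Consider Lior. Suppose Lior is a knave.
Then Nikolai's statement comes out true, contradicting Nikolai being a knave.
So Lior is a knight.

Nikolai: knave, Arjun: knave, Lior: knight, Grace: knight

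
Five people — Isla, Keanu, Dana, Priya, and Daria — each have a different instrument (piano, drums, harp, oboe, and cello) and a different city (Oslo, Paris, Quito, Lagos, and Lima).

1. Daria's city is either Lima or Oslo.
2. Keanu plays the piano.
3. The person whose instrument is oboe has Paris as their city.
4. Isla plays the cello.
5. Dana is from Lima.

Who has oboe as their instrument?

With clues 1–2, Keanu is impossible for the one with instrument oboe.
With clues 1–3, Daria is impossible for the one with instrument oboe.
With clues 1–4, Isla is impossible for the one with instrument oboe.
With clues 1–5, Dana is impossible for the one with instrument oboe.
That leaves Priya.

Priya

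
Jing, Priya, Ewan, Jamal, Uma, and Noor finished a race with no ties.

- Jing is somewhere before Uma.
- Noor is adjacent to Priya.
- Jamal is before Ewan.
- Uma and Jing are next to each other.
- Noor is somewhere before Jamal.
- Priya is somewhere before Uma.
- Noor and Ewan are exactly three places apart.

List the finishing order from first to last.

Noor, Priya, Jamal, Ewan, Jing, Uma

From clue 1: Jing is in {1,2,3,4,5}.
From clues 1–4: Ewan is in {2,4,6}.
From clues 1–5: Ewan is in {4,6}.
From clues 1–6: Priya is in {1,2}.
From clues 1–7: Noor → place 1, Priya → place 2, Jamal → place 3, Ewan → place 4, Jing → place 5, Uma → place 6.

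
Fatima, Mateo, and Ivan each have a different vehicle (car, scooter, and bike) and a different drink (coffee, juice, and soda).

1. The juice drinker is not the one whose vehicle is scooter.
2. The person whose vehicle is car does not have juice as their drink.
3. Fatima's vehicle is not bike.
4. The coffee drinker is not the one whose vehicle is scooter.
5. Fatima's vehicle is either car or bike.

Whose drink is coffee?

Fatima

With clues 1–5, Ivan and Mateo are impossible for the one with drink coffee.
That leaves Fatima.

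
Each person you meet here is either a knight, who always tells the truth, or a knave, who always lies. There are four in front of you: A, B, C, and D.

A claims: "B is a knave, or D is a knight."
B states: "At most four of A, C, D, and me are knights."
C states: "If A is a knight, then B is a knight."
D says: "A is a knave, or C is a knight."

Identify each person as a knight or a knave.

Regardless of anyone's role, B's statement is true, so B is a knight.
With that fixed, C's statement is true, so C is a knight.
With that fixed, D's statement is true, so D is a knight.
With that fixed, A's statement is true, so A is a knight.

A: knight, B: knight, C: knight, D: knight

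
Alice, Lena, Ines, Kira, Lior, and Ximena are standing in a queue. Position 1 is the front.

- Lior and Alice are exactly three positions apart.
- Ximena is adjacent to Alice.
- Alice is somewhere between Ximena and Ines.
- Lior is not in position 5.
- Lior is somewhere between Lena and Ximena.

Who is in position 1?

Lena

With clues 1–3, Alice is ruled out for position 1.
With clues 1–4, Ximena is ruled out for position 1.
With clues 1–5, Ines, Kira, and Lior are ruled out for position 1.
So position 1 is Lena.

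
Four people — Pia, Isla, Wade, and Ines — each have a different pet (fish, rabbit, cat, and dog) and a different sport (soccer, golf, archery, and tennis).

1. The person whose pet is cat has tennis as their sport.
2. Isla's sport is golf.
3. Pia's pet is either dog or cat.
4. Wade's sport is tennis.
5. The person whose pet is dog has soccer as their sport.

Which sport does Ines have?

archery

With clues 1–2, golf is impossible for Ines's sport.
With clues 1–4, tennis is impossible for Ines's sport.
With clues 1–5, soccer is impossible for Ines's sport.
That leaves archery.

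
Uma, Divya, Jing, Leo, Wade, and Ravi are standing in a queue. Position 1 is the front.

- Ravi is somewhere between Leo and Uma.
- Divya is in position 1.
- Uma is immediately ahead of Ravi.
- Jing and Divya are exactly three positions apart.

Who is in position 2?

Uma

With clues 1–2, Divya and Ravi are ruled out for position 2.
With clues 1–3, Leo is ruled out for position 2.
With clues 1–4, Jing and Wade are ruled out for position 2.
So position 2 is Uma.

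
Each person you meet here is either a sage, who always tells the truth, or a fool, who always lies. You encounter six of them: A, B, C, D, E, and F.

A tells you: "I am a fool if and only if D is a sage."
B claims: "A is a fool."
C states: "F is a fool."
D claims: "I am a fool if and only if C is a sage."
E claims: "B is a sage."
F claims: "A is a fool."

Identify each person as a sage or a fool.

Consider A. Suppose A is a sage.
Then no assignment of the remaining roles makes every statement match its speaker's type — contradiction.
So A is a fool.
With that fixed, B's statement is true, so B is a sage.
With that fixed, E's statement is true, so E is a sage.
With that fixed, F's statement is true, so F is a sage.
With that fixed, C's statement is false, so C is a fool.
Consider D. Suppose D is a sage.
Then A's statement comes out true, contradicting A being a fool.
So D is a fool.

A: fool, B: sage, C: fool, D: fool, E: sage, F: sage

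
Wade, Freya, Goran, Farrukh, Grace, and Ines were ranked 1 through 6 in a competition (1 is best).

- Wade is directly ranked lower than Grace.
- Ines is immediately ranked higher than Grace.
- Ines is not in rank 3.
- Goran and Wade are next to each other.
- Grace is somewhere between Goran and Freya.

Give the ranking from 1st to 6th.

Freya, Ines, Grace, Wade, Goran, Farrukh

From clue 1: Wade is in {2,3,4,5,6}.
From clues 1–2: Wade is in {3,4,5,6}.
From clues 1–3: Wade is in {3,4,6}.
From clues 1–4: Wade is in {3,4}.
From clues 1–5: Freya → rank 1, Ines → rank 2, Grace → rank 3, Wade → rank 4, Goran → rank 5, Farrukh → rank 6.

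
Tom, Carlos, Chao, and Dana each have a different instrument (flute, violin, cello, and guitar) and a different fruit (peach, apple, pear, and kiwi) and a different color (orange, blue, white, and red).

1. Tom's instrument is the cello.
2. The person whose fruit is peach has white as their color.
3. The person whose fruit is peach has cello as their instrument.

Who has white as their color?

With clues 1–3, Carlos, Chao, and Dana are impossible for the one with color white.
That leaves Tom.

Tom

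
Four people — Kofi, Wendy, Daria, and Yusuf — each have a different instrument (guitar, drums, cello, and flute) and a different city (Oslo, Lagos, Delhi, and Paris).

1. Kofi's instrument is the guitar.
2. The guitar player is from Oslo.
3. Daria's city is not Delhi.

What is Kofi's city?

With clues 1–2, Delhi, Lagos, and Paris are impossible for Kofi's city.
That leaves Oslo.

Oslo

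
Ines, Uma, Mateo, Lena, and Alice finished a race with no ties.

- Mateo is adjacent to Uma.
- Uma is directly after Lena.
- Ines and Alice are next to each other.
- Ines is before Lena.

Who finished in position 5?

With clues 1–2, Lena and Uma are ruled out for place 5.
With clues 1–4, Alice and Ines are ruled out for place 5.
So place 5 is Mateo.

Mateo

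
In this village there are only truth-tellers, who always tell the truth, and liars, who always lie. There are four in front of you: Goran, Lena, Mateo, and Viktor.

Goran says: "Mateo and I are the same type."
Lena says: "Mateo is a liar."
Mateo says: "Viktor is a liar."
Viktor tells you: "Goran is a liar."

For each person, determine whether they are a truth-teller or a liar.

Consider Goran. Suppose Goran is a liar.
Then no assignment of the remaining roles makes every statement match its speaker's type — contradiction.
So Goran is a truth-teller.
With that fixed, Viktor's statement is false, so Viktor is a liar.
With that fixed, Mateo's statement is true, so Mateo is a truth-teller.
With that fixed, Lena's statement is false, so Lena is a liar.

Goran: truth-teller, Lena: liar, Mateo: truth-teller, Viktor: liar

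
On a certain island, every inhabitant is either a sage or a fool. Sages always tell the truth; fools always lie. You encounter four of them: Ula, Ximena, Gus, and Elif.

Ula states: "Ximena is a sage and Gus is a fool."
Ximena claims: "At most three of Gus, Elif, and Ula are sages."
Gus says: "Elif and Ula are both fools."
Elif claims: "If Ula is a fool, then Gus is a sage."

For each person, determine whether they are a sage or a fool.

Regardless of anyone's role, Ximena's statement is true, so Ximena is a sage.
Consider Ula. Suppose Ula is a fool.
Then no assignment of the remaining roles makes every statement match its speaker's type — contradiction.
So Ula is a sage.
With that fixed, Gus's statement is false, so Gus is a fool.
With that fixed, Elif's statement is true, so Elif is a sage.

Ula: sage, Ximena: sage, Gus: fool, Elif: sage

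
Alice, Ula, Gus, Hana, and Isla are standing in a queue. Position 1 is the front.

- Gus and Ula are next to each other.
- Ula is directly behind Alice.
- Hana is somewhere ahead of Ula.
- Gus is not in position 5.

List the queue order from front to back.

From clues 1–2: Alice is in {1,2,3}.
From clues 1–3: Alice is in {2,3}.
From clues 1–4: Hana → position 1, Alice → position 2, Ula → position 3, Gus → position 4, Isla → position 5.

Hana, Alice, Ula, Gus, Isla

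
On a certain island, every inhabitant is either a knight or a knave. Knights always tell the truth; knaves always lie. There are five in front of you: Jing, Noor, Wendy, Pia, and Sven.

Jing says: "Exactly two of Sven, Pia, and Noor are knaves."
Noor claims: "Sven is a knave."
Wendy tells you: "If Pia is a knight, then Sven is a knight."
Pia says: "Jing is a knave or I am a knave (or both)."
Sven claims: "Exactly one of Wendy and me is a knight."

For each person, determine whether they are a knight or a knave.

Consider Jing. Suppose Jing is a knight.
Then whichever role Pia has, Pia's statement has the wrong truth value — contradiction.
So Jing is a knave.
With that fixed, Pia's statement is true, so Pia is a knight.
Consider Noor. Suppose Noor is a knave.
Then no assignment of the remaining roles makes every statement match its speaker's type — contradiction.
So Noor is a knight.
Consider Wendy. Suppose Wendy is a knight.
Then whichever role Sven has, Sven's statement has the wrong truth value — contradiction.
So Wendy is a knave.
Consider Sven. Suppose Sven is a knight.
Then Noor's statement comes out false, contradicting Noor being a knight.
So Sven is a knave.

Jing: knave, Noor: knight, Wendy: knave, Pia: knight, Sven: knave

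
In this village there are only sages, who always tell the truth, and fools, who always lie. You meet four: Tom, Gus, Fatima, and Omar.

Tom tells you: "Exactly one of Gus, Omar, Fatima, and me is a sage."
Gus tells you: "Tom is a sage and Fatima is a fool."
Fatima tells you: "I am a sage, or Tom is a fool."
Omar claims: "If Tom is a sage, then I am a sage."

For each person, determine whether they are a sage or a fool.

Tom: fool, Gus: fool, Fatima: sage, Omar: sage

Consider Tom. Suppose Tom is a sage.
Then no assignment of the remaining roles makes every statement match its speaker's type — contradiction.
So Tom is a fool.
With that fixed, Gus's statement is false, so Gus is a fool.
With that fixed, Fatima's statement is true, so Fatima is a sage.
With that fixed, Omar's statement is true, so Omar is a sage.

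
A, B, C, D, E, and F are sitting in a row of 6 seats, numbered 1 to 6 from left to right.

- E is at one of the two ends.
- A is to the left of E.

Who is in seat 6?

E

With clues 1–2, A, B, C, D, and F are ruled out for seat 6.
So seat 6 is E.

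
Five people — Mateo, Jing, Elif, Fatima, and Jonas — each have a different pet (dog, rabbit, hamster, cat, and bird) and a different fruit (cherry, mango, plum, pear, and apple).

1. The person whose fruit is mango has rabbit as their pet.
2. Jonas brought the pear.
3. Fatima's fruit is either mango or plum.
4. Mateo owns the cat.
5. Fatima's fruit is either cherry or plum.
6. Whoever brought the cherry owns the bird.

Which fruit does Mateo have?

apple

With clues 1–2, pear is impossible for Mateo's fruit.
With clues 1–4, mango is impossible for Mateo's fruit.
With clues 1–5, plum is impossible for Mateo's fruit.
With clues 1–6, cherry is impossible for Mateo's fruit.
That leaves apple.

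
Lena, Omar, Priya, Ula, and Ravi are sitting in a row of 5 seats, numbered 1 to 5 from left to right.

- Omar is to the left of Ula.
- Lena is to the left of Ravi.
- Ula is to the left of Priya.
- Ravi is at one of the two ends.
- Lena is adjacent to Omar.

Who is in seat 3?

With clues 1–4, Omar and Ravi are ruled out for seat 3.
With clues 1–5, Lena and Priya are ruled out for seat 3.
So seat 3 is Ula.

Ula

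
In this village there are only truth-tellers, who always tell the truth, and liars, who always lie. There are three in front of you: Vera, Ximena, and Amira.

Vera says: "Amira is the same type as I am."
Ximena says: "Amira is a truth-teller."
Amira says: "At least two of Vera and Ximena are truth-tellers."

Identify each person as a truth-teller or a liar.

Consider Vera. Suppose Vera is a liar.
Then no assignment of the remaining roles makes every statement match its speaker's type — contradiction.
So Vera is a truth-teller.
Consider Ximena. Suppose Ximena is a liar.
Then no assignment of the remaining roles makes every statement match its speaker's type — contradiction.
So Ximena is a truth-teller.
With that fixed, Amira's statement is true, so Amira is a truth-teller.

Vera: truth-teller, Ximena: truth-teller, Amira: truth-teller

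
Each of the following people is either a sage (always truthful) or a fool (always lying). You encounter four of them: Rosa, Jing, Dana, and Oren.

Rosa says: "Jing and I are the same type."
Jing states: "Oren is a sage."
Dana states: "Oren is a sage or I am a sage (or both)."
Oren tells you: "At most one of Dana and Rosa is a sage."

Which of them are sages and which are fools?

Consider Rosa. Suppose Rosa is a sage.
Then no assignment of the remaining roles makes every statement match its speaker's type — contradiction.
So Rosa is a fool.
With that fixed, Oren's statement is true, so Oren is a sage.
With that fixed, Jing's statement is true, so Jing is a sage.
With that fixed, Dana's statement is true, so Dana is a sage.

Rosa: fool, Jing: sage, Dana: sage, Oren: sage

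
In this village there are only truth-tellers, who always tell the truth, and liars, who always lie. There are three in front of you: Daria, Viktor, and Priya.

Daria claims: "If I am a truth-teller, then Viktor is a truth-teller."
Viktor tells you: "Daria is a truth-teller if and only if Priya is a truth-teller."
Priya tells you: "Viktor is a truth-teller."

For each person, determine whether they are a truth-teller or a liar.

Consider Daria. Suppose Daria is a liar.
Then Daria's own statement would have to be false, but it can't be — contradiction.
So Daria is a truth-teller.
Consider Viktor. Suppose Viktor is a liar.
Then Daria's statement comes out false, contradicting Daria being a truth-teller.
So Viktor is a truth-teller.
With that fixed, Priya's statement is true, so Priya is a truth-teller.

Daria: truth-teller, Viktor: truth-teller, Priya: truth-teller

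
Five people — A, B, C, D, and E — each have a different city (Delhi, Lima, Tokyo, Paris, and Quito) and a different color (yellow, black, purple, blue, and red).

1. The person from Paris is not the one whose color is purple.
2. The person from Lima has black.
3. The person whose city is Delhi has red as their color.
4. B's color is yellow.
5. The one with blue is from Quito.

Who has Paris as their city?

With clues 1–5, A, C, D, and E are impossible for the one with city Paris.
That leaves B.

B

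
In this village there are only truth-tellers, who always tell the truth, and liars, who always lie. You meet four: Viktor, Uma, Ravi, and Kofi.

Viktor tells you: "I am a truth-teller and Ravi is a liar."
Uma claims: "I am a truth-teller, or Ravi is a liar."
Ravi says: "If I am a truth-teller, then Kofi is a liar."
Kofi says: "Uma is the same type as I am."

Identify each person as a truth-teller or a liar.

Viktor: liar, Uma: truth-teller, Ravi: truth-teller, Kofi: liar

Consider Viktor. Suppose Viktor is a truth-teller.
Then no assignment of the remaining roles makes every statement match its speaker's type — contradiction.
So Viktor is a liar.
Consider Uma. Suppose Uma is a liar.
Then whichever role Kofi has, Kofi's statement has the wrong truth value — contradiction.
So Uma is a truth-teller.
Consider Ravi. Suppose Ravi is a liar.
Then Ravi's own statement would have to be false, but it can't be — contradiction.
So Ravi is a truth-teller.
Consider Kofi. Suppose Kofi is a truth-teller.
Then Ravi's statement comes out false, contradicting Ravi being a truth-teller.
So Kofi is a liar.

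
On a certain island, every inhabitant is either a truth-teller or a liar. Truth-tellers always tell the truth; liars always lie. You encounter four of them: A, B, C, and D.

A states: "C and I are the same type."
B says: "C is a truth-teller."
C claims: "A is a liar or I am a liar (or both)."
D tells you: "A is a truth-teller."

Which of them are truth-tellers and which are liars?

Consider A. Suppose A is a truth-teller.
Then whichever role C has, C's statement has the wrong truth value — contradiction.
So A is a liar.
With that fixed, C's statement is true, so C is a truth-teller.
With that fixed, D's statement is false, so D is a liar.
With that fixed, B's statement is true, so B is a truth-teller.

A: liar, B: truth-teller, C: truth-teller, D: liar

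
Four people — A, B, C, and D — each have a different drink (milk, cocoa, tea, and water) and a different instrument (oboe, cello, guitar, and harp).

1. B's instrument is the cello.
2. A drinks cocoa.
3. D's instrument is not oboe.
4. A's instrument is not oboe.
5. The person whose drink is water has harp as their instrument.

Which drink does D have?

water

With clues 1–2, cocoa is impossible for D's drink.
With clues 1–5, milk and tea are impossible for D's drink.
That leaves water.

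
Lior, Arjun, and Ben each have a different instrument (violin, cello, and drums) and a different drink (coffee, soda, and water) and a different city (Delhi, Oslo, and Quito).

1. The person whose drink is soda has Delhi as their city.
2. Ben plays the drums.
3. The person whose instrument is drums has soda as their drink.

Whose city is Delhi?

With clues 1–3, Arjun and Lior are impossible for the one with city Delhi.
That leaves Ben.

Ben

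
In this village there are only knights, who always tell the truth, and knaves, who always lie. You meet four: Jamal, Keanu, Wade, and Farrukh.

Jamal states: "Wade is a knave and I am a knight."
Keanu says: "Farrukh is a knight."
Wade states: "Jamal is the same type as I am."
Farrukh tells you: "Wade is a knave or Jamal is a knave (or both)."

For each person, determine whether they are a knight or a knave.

Consider Jamal. Suppose Jamal is a knave.
Then whichever role Wade has, Wade's statement has the wrong truth value — contradiction.
So Jamal is a knight.
Consider Keanu. Suppose Keanu is a knave.
Then no assignment of the remaining roles makes every statement match its speaker's type — contradiction.
So Keanu is a knight.
Consider Wade. Suppose Wade is a knight.
Then Jamal's statement comes out false, contradicting Jamal being a knight.
So Wade is a knave.
With that fixed, Farrukh's statement is true, so Farrukh is a knight.

Jamal: knight, Keanu: knight, Wade: knave, Farrukh: knight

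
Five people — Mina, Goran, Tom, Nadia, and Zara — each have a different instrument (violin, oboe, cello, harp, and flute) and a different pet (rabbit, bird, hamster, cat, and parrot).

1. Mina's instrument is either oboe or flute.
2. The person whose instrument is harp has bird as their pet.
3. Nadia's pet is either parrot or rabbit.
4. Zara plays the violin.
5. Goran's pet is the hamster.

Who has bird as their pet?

Tom

With clues 1–2, Mina is impossible for the one with pet bird.
With clues 1–3, Nadia is impossible for the one with pet bird.
With clues 1–4, Zara is impossible for the one with pet bird.
With clues 1–5, Goran is impossible for the one with pet bird.
That leaves Tom.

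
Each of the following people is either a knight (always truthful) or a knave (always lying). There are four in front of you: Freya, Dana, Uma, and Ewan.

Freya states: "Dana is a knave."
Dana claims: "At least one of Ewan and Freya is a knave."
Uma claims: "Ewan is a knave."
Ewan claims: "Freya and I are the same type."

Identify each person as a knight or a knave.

Consider Freya. Suppose Freya is a knave.
Then whichever role Ewan has, Ewan's statement has the wrong truth value — contradiction.
So Freya is a knight.
Consider Dana. Suppose Dana is a knight.
Then Freya's statement comes out false, contradicting Freya being a knight.
So Dana is a knave.
Consider Uma. Suppose Uma is a knight.
Then no assignment of the remaining roles makes every statement match its speaker's type — contradiction.
So Uma is a knave.
Consider Ewan. Suppose Ewan is a knave.
Then Dana's statement comes out true, contradicting Dana being a knave.
So Ewan is a knight.

Freya: knight, Dana: knave, Uma: knave, Ewan: knight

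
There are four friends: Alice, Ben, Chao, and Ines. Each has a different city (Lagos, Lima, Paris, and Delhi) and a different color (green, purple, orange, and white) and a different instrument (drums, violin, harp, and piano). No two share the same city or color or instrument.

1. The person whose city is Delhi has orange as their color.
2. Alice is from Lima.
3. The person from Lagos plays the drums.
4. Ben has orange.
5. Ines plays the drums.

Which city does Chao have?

Paris

With clues 1–2, Lima is impossible for Chao's city.
With clues 1–4, Delhi is impossible for Chao's city.
With clues 1–5, Lagos is impossible for Chao's city.
That leaves Paris.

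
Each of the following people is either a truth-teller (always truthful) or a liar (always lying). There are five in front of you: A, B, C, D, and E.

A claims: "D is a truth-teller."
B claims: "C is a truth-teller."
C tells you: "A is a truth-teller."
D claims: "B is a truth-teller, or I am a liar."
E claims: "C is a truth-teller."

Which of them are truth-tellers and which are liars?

Consider A. Suppose A is a liar.
Then no assignment of the remaining roles makes every statement match its speaker's type — contradiction.
So A is a truth-teller.
With that fixed, C's statement is true, so C is a truth-teller.
With that fixed, E's statement is true, so E is a truth-teller.
With that fixed, B's statement is true, so B is a truth-teller.
With that fixed, D's statement is true, so D is a truth-teller.

A: truth-teller, B: truth-teller, C: truth-teller, D: truth-teller, E: truth-teller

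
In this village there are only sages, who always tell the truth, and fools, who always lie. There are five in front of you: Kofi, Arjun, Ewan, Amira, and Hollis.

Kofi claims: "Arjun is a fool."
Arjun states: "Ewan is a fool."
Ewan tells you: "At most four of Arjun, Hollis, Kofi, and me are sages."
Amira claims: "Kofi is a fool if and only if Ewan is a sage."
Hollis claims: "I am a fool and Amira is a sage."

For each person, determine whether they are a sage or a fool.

Kofi: sage, Arjun: fool, Ewan: sage, Amira: fool, Hollis: fool

Regardless of anyone's role, Ewan's statement is true, so Ewan is a sage.
With that fixed, Arjun's statement is false, so Arjun is a fool.
With that fixed, Kofi's statement is true, so Kofi is a sage.
With that fixed, Amira's statement is false, so Amira is a fool.
With that fixed, Hollis's statement is false, so Hollis is a fool.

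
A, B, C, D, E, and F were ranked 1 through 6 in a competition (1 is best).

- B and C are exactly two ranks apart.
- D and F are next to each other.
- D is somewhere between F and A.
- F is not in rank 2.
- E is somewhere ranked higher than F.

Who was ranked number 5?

With clues 1–5, A, B, C, E, and F are ruled out for rank 5.
So rank 5 is D.

D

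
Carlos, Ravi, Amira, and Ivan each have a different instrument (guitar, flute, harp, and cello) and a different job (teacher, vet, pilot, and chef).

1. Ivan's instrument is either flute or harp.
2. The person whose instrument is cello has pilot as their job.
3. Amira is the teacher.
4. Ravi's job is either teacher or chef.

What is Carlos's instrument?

cello

With clues 1–4, flute, guitar, and harp are impossible for Carlos's instrument.
That leaves cello.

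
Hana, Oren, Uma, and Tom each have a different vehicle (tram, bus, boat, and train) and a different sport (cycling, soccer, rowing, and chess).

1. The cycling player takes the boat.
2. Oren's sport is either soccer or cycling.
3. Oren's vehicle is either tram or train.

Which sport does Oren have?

With clues 1–2, chess and rowing are impossible for Oren's sport.
With clues 1–3, cycling is impossible for Oren's sport.
That leaves soccer.

soccer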